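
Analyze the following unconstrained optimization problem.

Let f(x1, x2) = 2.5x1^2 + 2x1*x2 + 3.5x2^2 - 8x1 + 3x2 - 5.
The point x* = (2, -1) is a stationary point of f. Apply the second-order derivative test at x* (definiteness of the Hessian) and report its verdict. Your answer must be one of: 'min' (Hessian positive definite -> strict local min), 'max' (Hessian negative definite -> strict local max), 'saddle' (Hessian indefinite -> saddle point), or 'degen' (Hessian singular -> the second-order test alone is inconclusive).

Compute the Hessian H = grad^2 f:
  H = [[5, 2], [2, 7]]
Verify stationarity: grad f(x*) = H x* + g = (0, 0).
Eigenvalues of H: 3.7639, 8.2361.
Both eigenvalues > 0, so H is positive definite -> x* is a strict local min.

min


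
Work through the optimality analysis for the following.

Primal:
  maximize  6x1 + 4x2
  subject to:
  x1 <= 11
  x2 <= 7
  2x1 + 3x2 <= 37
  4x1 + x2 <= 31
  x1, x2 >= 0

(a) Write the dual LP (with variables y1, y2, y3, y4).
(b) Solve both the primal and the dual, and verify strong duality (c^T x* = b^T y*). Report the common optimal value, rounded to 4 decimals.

The standard primal-dual pair for 'max c^T x s.t. A x <= b, x >= 0' is:
  Dual:  min b^T y  s.t.  A^T y >= c,  y >= 0.

So the dual LP is:
  minimize  11y1 + 7y2 + 37y3 + 31y4
  subject to:
    y1 + 2y3 + 4y4 >= 6
    y2 + 3y3 + y4 >= 4
    y1, y2, y3, y4 >= 0

Solving the primal: x* = (6, 7).
  primal value c^T x* = 64.
Solving the dual: y* = (0, 2.5, 0, 1.5).
  dual value b^T y* = 64.
Strong duality: c^T x* = b^T y*. Confirmed.

64


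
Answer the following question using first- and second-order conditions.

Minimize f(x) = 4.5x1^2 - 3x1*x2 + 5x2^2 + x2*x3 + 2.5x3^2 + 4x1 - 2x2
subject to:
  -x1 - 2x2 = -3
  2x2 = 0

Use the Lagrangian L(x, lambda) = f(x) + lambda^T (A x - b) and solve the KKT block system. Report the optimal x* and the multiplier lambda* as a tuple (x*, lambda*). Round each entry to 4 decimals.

Form the Lagrangian:
  L(x, lambda) = (1/2) x^T Q x + c^T x + lambda^T (A x - b)
Stationarity (grad_x L = 0): Q x + c + A^T lambda = 0.
Primal feasibility: A x = b.

This gives the KKT block system:
  [ Q   A^T ] [ x     ]   [-c ]
  [ A    0  ] [ lambda ] = [ b ]

Solving the linear system:
  x*      = (3, 0, 0)
  lambda* = (31, 36.5)
  f(x*)   = 52.5

x* = (3, 0, 0), lambda* = (31, 36.5)


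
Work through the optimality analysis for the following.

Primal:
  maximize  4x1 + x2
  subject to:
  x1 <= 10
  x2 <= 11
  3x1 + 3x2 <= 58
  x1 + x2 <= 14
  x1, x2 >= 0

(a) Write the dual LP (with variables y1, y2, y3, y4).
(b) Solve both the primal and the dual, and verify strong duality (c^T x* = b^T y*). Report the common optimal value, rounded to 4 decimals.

The standard primal-dual pair for 'max c^T x s.t. A x <= b, x >= 0' is:
  Dual:  min b^T y  s.t.  A^T y >= c,  y >= 0.

So the dual LP is:
  minimize  10y1 + 11y2 + 58y3 + 14y4
  subject to:
    y1 + 3y3 + y4 >= 4
    y2 + 3y3 + y4 >= 1
    y1, y2, y3, y4 >= 0

Solving the primal: x* = (10, 4).
  primal value c^T x* = 44.
Solving the dual: y* = (3, 0, 0, 1).
  dual value b^T y* = 44.
Strong duality: c^T x* = b^T y*. Confirmed.

44


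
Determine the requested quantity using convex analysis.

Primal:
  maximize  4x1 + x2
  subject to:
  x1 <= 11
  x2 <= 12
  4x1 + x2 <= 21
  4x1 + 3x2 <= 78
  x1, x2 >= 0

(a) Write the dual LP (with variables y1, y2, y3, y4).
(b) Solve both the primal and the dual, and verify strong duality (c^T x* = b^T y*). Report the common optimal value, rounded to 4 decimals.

The standard primal-dual pair for 'max c^T x s.t. A x <= b, x >= 0' is:
  Dual:  min b^T y  s.t.  A^T y >= c,  y >= 0.

So the dual LP is:
  minimize  11y1 + 12y2 + 21y3 + 78y4
  subject to:
    y1 + 4y3 + 4y4 >= 4
    y2 + y3 + 3y4 >= 1
    y1, y2, y3, y4 >= 0

Solving the primal: x* = (5.25, 0).
  primal value c^T x* = 21.
Solving the dual: y* = (0, 0, 1, 0).
  dual value b^T y* = 21.
Strong duality: c^T x* = b^T y*. Confirmed.

21


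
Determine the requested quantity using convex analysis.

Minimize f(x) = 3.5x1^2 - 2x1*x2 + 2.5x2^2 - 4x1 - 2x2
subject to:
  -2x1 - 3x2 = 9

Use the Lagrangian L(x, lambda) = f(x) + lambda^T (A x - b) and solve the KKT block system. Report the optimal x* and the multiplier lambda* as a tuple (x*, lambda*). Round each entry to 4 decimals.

Form the Lagrangian:
  L(x, lambda) = (1/2) x^T Q x + c^T x + lambda^T (A x - b)
Stationarity (grad_x L = 0): Q x + c + A^T lambda = 0.
Primal feasibility: A x = b.

This gives the KKT block system:
  [ Q   A^T ] [ x     ]   [-c ]
  [ A    0  ] [ lambda ] = [ b ]

Solving the linear system:
  x*      = (-1.1215, -2.2523)
  lambda* = (-3.6729)
  f(x*)   = 21.0234

x* = (-1.1215, -2.2523), lambda* = (-3.6729)


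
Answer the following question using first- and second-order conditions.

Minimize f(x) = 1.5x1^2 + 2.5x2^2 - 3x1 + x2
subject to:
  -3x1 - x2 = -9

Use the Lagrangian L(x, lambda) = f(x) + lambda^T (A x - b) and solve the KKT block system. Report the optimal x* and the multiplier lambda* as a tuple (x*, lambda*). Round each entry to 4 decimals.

Form the Lagrangian:
  L(x, lambda) = (1/2) x^T Q x + c^T x + lambda^T (A x - b)
Stationarity (grad_x L = 0): Q x + c + A^T lambda = 0.
Primal feasibility: A x = b.

This gives the KKT block system:
  [ Q   A^T ] [ x     ]   [-c ]
  [ A    0  ] [ lambda ] = [ b ]

Solving the linear system:
  x*      = (2.9375, 0.1875)
  lambda* = (1.9375)
  f(x*)   = 4.4062

x* = (2.9375, 0.1875), lambda* = (1.9375)


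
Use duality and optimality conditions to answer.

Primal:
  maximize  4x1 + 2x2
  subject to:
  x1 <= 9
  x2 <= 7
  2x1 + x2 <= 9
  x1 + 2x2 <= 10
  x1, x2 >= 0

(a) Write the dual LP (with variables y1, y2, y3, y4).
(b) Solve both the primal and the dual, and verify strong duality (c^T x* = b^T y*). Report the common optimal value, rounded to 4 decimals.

The standard primal-dual pair for 'max c^T x s.t. A x <= b, x >= 0' is:
  Dual:  min b^T y  s.t.  A^T y >= c,  y >= 0.

So the dual LP is:
  minimize  9y1 + 7y2 + 9y3 + 10y4
  subject to:
    y1 + 2y3 + y4 >= 4
    y2 + y3 + 2y4 >= 2
    y1, y2, y3, y4 >= 0

Solving the primal: x* = (2.6667, 3.6667).
  primal value c^T x* = 18.
Solving the dual: y* = (0, 0, 2, 0).
  dual value b^T y* = 18.
Strong duality: c^T x* = b^T y*. Confirmed.

18


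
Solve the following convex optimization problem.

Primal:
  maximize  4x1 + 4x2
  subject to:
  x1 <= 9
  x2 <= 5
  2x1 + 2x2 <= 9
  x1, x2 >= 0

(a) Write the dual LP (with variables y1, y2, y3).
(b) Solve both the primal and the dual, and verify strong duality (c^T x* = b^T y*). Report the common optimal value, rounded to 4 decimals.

The standard primal-dual pair for 'max c^T x s.t. A x <= b, x >= 0' is:
  Dual:  min b^T y  s.t.  A^T y >= c,  y >= 0.

So the dual LP is:
  minimize  9y1 + 5y2 + 9y3
  subject to:
    y1 + 2y3 >= 4
    y2 + 2y3 >= 4
    y1, y2, y3 >= 0

Solving the primal: x* = (4.5, 0).
  primal value c^T x* = 18.
Solving the dual: y* = (0, 0, 2).
  dual value b^T y* = 18.
Strong duality: c^T x* = b^T y*. Confirmed.

18


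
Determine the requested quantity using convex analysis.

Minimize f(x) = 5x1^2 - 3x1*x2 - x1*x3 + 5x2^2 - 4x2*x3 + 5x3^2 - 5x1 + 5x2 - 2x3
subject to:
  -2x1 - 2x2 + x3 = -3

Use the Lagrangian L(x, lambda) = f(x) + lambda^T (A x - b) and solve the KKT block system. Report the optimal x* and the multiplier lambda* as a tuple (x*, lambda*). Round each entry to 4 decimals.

Form the Lagrangian:
  L(x, lambda) = (1/2) x^T Q x + c^T x + lambda^T (A x - b)
Stationarity (grad_x L = 0): Q x + c + A^T lambda = 0.
Primal feasibility: A x = b.

This gives the KKT block system:
  [ Q   A^T ] [ x     ]   [-c ]
  [ A    0  ] [ lambda ] = [ b ]

Solving the linear system:
  x*      = (1.1677, 0.4551, 0.2455)
  lambda* = (2.5329)
  f(x*)   = 1.7725

x* = (1.1677, 0.4551, 0.2455), lambda* = (2.5329)


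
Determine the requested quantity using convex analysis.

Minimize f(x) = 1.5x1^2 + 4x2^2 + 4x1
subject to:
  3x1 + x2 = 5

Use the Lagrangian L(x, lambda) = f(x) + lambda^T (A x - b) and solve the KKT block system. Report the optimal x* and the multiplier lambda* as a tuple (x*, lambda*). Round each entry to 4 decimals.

Form the Lagrangian:
  L(x, lambda) = (1/2) x^T Q x + c^T x + lambda^T (A x - b)
Stationarity (grad_x L = 0): Q x + c + A^T lambda = 0.
Primal feasibility: A x = b.

This gives the KKT block system:
  [ Q   A^T ] [ x     ]   [-c ]
  [ A    0  ] [ lambda ] = [ b ]

Solving the linear system:
  x*      = (1.5467, 0.36)
  lambda* = (-2.88)
  f(x*)   = 10.2933

x* = (1.5467, 0.36), lambda* = (-2.88)


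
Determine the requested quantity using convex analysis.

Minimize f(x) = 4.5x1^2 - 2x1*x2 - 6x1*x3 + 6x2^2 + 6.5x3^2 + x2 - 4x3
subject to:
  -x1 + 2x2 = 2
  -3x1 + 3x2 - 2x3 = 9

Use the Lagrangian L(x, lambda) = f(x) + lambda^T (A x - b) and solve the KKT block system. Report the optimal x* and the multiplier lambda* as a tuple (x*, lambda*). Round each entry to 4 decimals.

Form the Lagrangian:
  L(x, lambda) = (1/2) x^T Q x + c^T x + lambda^T (A x - b)
Stationarity (grad_x L = 0): Q x + c + A^T lambda = 0.
Primal feasibility: A x = b.

This gives the KKT block system:
  [ Q   A^T ] [ x     ]   [-c ]
  [ A    0  ] [ lambda ] = [ b ]

Solving the linear system:
  x*      = (-2.0808, -0.0404, -1.4394)
  lambda* = (5.3325, -5.114)
  f(x*)   = 20.5392

x* = (-2.0808, -0.0404, -1.4394), lambda* = (5.3325, -5.114)


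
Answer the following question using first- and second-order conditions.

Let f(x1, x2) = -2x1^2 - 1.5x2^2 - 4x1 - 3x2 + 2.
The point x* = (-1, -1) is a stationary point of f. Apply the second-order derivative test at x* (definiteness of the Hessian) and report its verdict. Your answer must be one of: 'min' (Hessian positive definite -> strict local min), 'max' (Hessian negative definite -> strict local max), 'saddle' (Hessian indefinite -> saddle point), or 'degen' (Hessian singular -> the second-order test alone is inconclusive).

Compute the Hessian H = grad^2 f:
  H = [[-4, 0], [0, -3]]
Verify stationarity: grad f(x*) = H x* + g = (0, 0).
Eigenvalues of H: -4, -3.
Both eigenvalues < 0, so H is negative definite -> x* is a strict local max.

max


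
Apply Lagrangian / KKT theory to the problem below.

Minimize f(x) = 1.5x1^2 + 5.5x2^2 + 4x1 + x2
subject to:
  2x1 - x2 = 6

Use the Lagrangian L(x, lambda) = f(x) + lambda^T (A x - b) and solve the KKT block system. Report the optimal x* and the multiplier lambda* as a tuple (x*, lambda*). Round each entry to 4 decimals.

Form the Lagrangian:
  L(x, lambda) = (1/2) x^T Q x + c^T x + lambda^T (A x - b)
Stationarity (grad_x L = 0): Q x + c + A^T lambda = 0.
Primal feasibility: A x = b.

This gives the KKT block system:
  [ Q   A^T ] [ x     ]   [-c ]
  [ A    0  ] [ lambda ] = [ b ]

Solving the linear system:
  x*      = (2.6809, -0.6383)
  lambda* = (-6.0213)
  f(x*)   = 23.1064

x* = (2.6809, -0.6383), lambda* = (-6.0213)


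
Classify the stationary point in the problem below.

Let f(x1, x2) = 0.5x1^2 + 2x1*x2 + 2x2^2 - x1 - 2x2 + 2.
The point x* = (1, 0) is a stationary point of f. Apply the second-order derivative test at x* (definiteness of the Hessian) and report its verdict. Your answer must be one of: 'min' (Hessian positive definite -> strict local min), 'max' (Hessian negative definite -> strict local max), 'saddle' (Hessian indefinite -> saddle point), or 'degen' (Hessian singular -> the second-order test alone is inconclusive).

Compute the Hessian H = grad^2 f:
  H = [[1, 2], [2, 4]]
Verify stationarity: grad f(x*) = H x* + g = (0, 0).
Eigenvalues of H: 0, 5.
H has a zero eigenvalue (singular; positive semidefinite but not definite), so H is neither positive definite, negative definite, nor indefinite. The second-order test alone is inconclusive -> degen.
(Indeed, f is constant along the null direction of H through x*, so x* is not a strict local extremum.)

degen


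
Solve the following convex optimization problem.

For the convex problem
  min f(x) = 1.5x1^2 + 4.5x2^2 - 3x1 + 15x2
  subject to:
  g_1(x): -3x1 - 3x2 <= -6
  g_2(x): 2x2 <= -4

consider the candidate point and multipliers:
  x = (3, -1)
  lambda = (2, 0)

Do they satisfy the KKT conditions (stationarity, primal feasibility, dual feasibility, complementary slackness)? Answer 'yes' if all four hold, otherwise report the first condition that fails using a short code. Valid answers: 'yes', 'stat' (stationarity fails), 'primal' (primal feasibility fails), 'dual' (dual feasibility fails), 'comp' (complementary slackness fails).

Gradient of f: grad f(x) = Q x + c = (6, 6)
Constraint values g_i(x) = a_i^T x - b_i:
  g_1((3, -1)) = 0
  g_2((3, -1)) = 2
Stationarity residual: grad f(x) + sum_i lambda_i a_i = (0, 0)
  -> stationarity OK
Primal feasibility (all g_i <= 0): FAILS
Dual feasibility (all lambda_i >= 0): OK
Complementary slackness (lambda_i * g_i(x) = 0 for all i): OK

Verdict: the first failing condition is primal_feasibility -> primal.

primal


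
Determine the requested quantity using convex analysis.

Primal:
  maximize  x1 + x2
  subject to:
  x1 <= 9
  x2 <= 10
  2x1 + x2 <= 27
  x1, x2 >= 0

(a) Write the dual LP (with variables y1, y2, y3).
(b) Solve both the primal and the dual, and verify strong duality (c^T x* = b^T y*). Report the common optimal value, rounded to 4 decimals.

The standard primal-dual pair for 'max c^T x s.t. A x <= b, x >= 0' is:
  Dual:  min b^T y  s.t.  A^T y >= c,  y >= 0.

So the dual LP is:
  minimize  9y1 + 10y2 + 27y3
  subject to:
    y1 + 2y3 >= 1
    y2 + y3 >= 1
    y1, y2, y3 >= 0

Solving the primal: x* = (8.5, 10).
  primal value c^T x* = 18.5.
Solving the dual: y* = (0, 0.5, 0.5).
  dual value b^T y* = 18.5.
Strong duality: c^T x* = b^T y*. Confirmed.

18.5


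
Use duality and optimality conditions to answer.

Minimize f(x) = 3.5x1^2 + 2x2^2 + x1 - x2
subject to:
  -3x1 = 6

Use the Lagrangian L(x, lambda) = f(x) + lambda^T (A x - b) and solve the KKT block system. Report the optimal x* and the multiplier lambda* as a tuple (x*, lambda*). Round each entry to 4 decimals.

Form the Lagrangian:
  L(x, lambda) = (1/2) x^T Q x + c^T x + lambda^T (A x - b)
Stationarity (grad_x L = 0): Q x + c + A^T lambda = 0.
Primal feasibility: A x = b.

This gives the KKT block system:
  [ Q   A^T ] [ x     ]   [-c ]
  [ A    0  ] [ lambda ] = [ b ]

Solving the linear system:
  x*      = (-2, 0.25)
  lambda* = (-4.3333)
  f(x*)   = 11.875

x* = (-2, 0.25), lambda* = (-4.3333)


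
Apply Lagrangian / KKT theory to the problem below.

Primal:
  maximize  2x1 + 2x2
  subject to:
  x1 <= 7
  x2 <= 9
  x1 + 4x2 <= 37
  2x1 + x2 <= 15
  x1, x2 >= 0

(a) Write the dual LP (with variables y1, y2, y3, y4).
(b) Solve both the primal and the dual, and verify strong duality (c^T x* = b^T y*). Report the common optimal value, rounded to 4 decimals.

The standard primal-dual pair for 'max c^T x s.t. A x <= b, x >= 0' is:
  Dual:  min b^T y  s.t.  A^T y >= c,  y >= 0.

So the dual LP is:
  minimize  7y1 + 9y2 + 37y3 + 15y4
  subject to:
    y1 + y3 + 2y4 >= 2
    y2 + 4y3 + y4 >= 2
    y1, y2, y3, y4 >= 0

Solving the primal: x* = (3.2857, 8.4286).
  primal value c^T x* = 23.4286.
Solving the dual: y* = (0, 0, 0.2857, 0.8571).
  dual value b^T y* = 23.4286.
Strong duality: c^T x* = b^T y*. Confirmed.

23.4286


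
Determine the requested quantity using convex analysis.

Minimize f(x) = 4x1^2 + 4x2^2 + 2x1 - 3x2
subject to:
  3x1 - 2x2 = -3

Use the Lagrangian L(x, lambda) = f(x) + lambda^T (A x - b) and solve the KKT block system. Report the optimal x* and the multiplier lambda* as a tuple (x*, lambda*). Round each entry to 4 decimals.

Form the Lagrangian:
  L(x, lambda) = (1/2) x^T Q x + c^T x + lambda^T (A x - b)
Stationarity (grad_x L = 0): Q x + c + A^T lambda = 0.
Primal feasibility: A x = b.

This gives the KKT block system:
  [ Q   A^T ] [ x     ]   [-c ]
  [ A    0  ] [ lambda ] = [ b ]

Solving the linear system:
  x*      = (-0.5962, 0.6058)
  lambda* = (0.9231)
  f(x*)   = -0.1202

x* = (-0.5962, 0.6058), lambda* = (0.9231)


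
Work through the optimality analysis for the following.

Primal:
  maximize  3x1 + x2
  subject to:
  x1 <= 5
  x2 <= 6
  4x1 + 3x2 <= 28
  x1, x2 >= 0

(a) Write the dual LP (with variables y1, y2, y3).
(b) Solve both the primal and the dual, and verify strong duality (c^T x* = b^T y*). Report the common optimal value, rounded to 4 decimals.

The standard primal-dual pair for 'max c^T x s.t. A x <= b, x >= 0' is:
  Dual:  min b^T y  s.t.  A^T y >= c,  y >= 0.

So the dual LP is:
  minimize  5y1 + 6y2 + 28y3
  subject to:
    y1 + 4y3 >= 3
    y2 + 3y3 >= 1
    y1, y2, y3 >= 0

Solving the primal: x* = (5, 2.6667).
  primal value c^T x* = 17.6667.
Solving the dual: y* = (1.6667, 0, 0.3333).
  dual value b^T y* = 17.6667.
Strong duality: c^T x* = b^T y*. Confirmed.

17.6667


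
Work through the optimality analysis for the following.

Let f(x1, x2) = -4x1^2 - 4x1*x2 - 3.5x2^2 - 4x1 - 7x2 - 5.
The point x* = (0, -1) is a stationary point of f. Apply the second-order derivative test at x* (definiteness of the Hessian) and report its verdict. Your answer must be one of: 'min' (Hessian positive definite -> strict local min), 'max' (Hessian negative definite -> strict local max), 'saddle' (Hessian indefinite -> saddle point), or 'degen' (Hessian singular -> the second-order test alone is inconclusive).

Compute the Hessian H = grad^2 f:
  H = [[-8, -4], [-4, -7]]
Verify stationarity: grad f(x*) = H x* + g = (0, 0).
Eigenvalues of H: -11.5311, -3.4689.
Both eigenvalues < 0, so H is negative definite -> x* is a strict local max.

max


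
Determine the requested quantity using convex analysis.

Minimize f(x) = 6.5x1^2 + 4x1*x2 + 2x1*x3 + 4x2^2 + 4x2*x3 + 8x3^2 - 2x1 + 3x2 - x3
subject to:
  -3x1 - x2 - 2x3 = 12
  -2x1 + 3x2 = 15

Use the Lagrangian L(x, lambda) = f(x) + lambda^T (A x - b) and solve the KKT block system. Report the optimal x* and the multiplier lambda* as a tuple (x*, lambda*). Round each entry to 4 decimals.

Form the Lagrangian:
  L(x, lambda) = (1/2) x^T Q x + c^T x + lambda^T (A x - b)
Stationarity (grad_x L = 0): Q x + c + A^T lambda = 0.
Primal feasibility: A x = b.

This gives the KKT block system:
  [ Q   A^T ] [ x     ]   [-c ]
  [ A    0  ] [ lambda ] = [ b ]

Solving the linear system:
  x*      = (-3.7827, 2.4782, -1.565)
  lambda* = (-11.8463, -4.4269)
  f(x*)   = 112.5624

x* = (-3.7827, 2.4782, -1.565), lambda* = (-11.8463, -4.4269)


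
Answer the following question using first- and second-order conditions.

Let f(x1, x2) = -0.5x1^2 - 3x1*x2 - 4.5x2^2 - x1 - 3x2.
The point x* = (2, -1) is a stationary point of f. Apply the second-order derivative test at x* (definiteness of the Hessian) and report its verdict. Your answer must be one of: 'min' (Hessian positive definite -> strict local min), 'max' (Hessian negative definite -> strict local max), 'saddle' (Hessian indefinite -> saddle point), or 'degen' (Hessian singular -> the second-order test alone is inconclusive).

Compute the Hessian H = grad^2 f:
  H = [[-1, -3], [-3, -9]]
Verify stationarity: grad f(x*) = H x* + g = (0, 0).
Eigenvalues of H: -10, 0.
H has a zero eigenvalue (singular; negative semidefinite but not definite), so H is neither positive definite, negative definite, nor indefinite. The second-order test alone is inconclusive -> degen.
(Indeed, f is constant along the null direction of H through x*, so x* is not a strict local extremum.)

degen


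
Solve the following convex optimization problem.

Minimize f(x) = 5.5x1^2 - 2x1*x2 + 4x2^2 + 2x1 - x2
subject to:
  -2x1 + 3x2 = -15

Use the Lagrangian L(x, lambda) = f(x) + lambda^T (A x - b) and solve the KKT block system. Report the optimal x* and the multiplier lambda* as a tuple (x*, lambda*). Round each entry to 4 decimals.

Form the Lagrangian:
  L(x, lambda) = (1/2) x^T Q x + c^T x + lambda^T (A x - b)
Stationarity (grad_x L = 0): Q x + c + A^T lambda = 0.
Primal feasibility: A x = b.

This gives the KKT block system:
  [ Q   A^T ] [ x     ]   [-c ]
  [ A    0  ] [ lambda ] = [ b ]

Solving the linear system:
  x*      = (1.2897, -4.1402)
  lambda* = (12.2336)
  f(x*)   = 95.1121

x* = (1.2897, -4.1402), lambda* = (12.2336)


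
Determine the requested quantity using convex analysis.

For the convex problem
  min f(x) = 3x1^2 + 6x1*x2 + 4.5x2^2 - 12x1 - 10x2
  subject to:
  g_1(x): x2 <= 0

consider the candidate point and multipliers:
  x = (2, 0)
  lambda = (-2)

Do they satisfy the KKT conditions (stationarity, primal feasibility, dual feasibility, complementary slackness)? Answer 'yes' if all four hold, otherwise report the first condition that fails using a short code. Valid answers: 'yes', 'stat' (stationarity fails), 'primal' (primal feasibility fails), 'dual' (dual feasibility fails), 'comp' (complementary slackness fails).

Gradient of f: grad f(x) = Q x + c = (0, 2)
Constraint values g_i(x) = a_i^T x - b_i:
  g_1((2, 0)) = 0
Stationarity residual: grad f(x) + sum_i lambda_i a_i = (0, 0)
  -> stationarity OK
Primal feasibility (all g_i <= 0): OK
Dual feasibility (all lambda_i >= 0): FAILS
Complementary slackness (lambda_i * g_i(x) = 0 for all i): OK

Verdict: the first failing condition is dual_feasibility -> dual.

dual


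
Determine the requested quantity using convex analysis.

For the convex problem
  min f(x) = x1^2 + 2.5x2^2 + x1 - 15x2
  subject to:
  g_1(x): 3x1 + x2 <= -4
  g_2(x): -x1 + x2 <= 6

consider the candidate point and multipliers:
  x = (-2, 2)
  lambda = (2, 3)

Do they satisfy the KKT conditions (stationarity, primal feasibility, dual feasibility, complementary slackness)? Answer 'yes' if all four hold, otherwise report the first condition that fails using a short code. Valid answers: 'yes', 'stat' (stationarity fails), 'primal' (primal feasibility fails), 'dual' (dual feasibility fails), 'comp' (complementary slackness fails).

Gradient of f: grad f(x) = Q x + c = (-3, -5)
Constraint values g_i(x) = a_i^T x - b_i:
  g_1((-2, 2)) = 0
  g_2((-2, 2)) = -2
Stationarity residual: grad f(x) + sum_i lambda_i a_i = (0, 0)
  -> stationarity OK
Primal feasibility (all g_i <= 0): OK
Dual feasibility (all lambda_i >= 0): OK
Complementary slackness (lambda_i * g_i(x) = 0 for all i): FAILS

Verdict: the first failing condition is complementary_slackness -> comp.

comp


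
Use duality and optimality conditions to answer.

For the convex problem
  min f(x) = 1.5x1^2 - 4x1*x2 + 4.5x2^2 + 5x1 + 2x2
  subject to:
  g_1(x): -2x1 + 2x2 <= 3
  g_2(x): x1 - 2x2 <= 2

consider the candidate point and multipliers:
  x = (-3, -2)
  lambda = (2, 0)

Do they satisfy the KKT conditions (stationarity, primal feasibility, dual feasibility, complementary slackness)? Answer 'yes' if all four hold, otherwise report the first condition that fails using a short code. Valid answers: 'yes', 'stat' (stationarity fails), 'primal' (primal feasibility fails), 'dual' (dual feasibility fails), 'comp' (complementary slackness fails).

Gradient of f: grad f(x) = Q x + c = (4, -4)
Constraint values g_i(x) = a_i^T x - b_i:
  g_1((-3, -2)) = -1
  g_2((-3, -2)) = -1
Stationarity residual: grad f(x) + sum_i lambda_i a_i = (0, 0)
  -> stationarity OK
Primal feasibility (all g_i <= 0): OK
Dual feasibility (all lambda_i >= 0): OK
Complementary slackness (lambda_i * g_i(x) = 0 for all i): FAILS

Verdict: the first failing condition is complementary_slackness -> comp.

comp


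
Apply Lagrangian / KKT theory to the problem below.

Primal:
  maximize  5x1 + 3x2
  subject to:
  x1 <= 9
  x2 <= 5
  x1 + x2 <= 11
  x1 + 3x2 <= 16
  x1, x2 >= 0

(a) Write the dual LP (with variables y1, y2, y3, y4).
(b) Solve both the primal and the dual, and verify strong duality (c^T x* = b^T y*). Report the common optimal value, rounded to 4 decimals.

The standard primal-dual pair for 'max c^T x s.t. A x <= b, x >= 0' is:
  Dual:  min b^T y  s.t.  A^T y >= c,  y >= 0.

So the dual LP is:
  minimize  9y1 + 5y2 + 11y3 + 16y4
  subject to:
    y1 + y3 + y4 >= 5
    y2 + y3 + 3y4 >= 3
    y1, y2, y3, y4 >= 0

Solving the primal: x* = (9, 2).
  primal value c^T x* = 51.
Solving the dual: y* = (2, 0, 3, 0).
  dual value b^T y* = 51.
Strong duality: c^T x* = b^T y*. Confirmed.

51


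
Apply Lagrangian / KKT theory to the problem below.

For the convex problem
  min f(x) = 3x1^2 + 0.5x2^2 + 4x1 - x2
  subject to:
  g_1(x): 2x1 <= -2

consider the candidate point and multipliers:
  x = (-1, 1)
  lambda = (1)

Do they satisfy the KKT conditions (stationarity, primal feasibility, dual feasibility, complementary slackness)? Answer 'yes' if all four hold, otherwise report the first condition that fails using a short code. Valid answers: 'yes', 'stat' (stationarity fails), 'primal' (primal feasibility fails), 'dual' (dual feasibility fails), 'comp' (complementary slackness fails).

Gradient of f: grad f(x) = Q x + c = (-2, 0)
Constraint values g_i(x) = a_i^T x - b_i:
  g_1((-1, 1)) = 0
Stationarity residual: grad f(x) + sum_i lambda_i a_i = (0, 0)
  -> stationarity OK
Primal feasibility (all g_i <= 0): OK
Dual feasibility (all lambda_i >= 0): OK
Complementary slackness (lambda_i * g_i(x) = 0 for all i): OK

Verdict: yes, KKT holds.

yes


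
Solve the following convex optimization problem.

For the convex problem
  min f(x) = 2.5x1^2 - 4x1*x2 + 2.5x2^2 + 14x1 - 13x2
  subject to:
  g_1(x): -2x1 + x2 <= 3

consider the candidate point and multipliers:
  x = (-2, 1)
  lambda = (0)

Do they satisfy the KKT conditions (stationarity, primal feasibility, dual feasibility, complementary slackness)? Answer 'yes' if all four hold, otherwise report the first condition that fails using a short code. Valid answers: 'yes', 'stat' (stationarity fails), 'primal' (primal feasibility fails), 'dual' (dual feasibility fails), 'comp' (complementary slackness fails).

Gradient of f: grad f(x) = Q x + c = (0, 0)
Constraint values g_i(x) = a_i^T x - b_i:
  g_1((-2, 1)) = 2
Stationarity residual: grad f(x) + sum_i lambda_i a_i = (0, 0)
  -> stationarity OK
Primal feasibility (all g_i <= 0): FAILS
Dual feasibility (all lambda_i >= 0): OK
Complementary slackness (lambda_i * g_i(x) = 0 for all i): OK

Verdict: the first failing condition is primal_feasibility -> primal.

primal


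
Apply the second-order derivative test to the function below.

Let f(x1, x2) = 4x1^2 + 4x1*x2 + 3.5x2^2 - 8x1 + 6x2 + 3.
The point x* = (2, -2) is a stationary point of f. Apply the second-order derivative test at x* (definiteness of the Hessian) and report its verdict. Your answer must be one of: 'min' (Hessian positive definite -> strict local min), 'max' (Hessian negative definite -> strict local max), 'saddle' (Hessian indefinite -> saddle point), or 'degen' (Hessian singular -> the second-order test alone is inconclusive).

Compute the Hessian H = grad^2 f:
  H = [[8, 4], [4, 7]]
Verify stationarity: grad f(x*) = H x* + g = (0, 0).
Eigenvalues of H: 3.4689, 11.5311.
Both eigenvalues > 0, so H is positive definite -> x* is a strict local min.

min


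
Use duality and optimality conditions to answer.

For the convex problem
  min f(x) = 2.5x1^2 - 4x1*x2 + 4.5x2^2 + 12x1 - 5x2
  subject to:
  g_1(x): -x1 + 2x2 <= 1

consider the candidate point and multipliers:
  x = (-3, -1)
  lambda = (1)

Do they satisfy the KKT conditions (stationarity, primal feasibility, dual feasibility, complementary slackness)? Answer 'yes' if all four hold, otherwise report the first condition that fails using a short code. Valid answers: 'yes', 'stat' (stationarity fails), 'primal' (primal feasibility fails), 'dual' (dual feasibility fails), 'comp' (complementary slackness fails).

Gradient of f: grad f(x) = Q x + c = (1, -2)
Constraint values g_i(x) = a_i^T x - b_i:
  g_1((-3, -1)) = 0
Stationarity residual: grad f(x) + sum_i lambda_i a_i = (0, 0)
  -> stationarity OK
Primal feasibility (all g_i <= 0): OK
Dual feasibility (all lambda_i >= 0): OK
Complementary slackness (lambda_i * g_i(x) = 0 for all i): OK

Verdict: yes, KKT holds.

yes


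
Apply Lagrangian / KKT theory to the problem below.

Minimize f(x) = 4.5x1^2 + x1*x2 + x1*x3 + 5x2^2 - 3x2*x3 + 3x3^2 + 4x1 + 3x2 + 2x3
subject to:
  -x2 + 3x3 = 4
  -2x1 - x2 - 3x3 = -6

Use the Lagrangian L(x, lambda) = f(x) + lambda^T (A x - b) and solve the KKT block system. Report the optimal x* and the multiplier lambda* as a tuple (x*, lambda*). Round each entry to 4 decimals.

Form the Lagrangian:
  L(x, lambda) = (1/2) x^T Q x + c^T x + lambda^T (A x - b)
Stationarity (grad_x L = 0): Q x + c + A^T lambda = 0.
Primal feasibility: A x = b.

This gives the KKT block system:
  [ Q   A^T ] [ x     ]   [-c ]
  [ A    0  ] [ lambda ] = [ b ]

Solving the linear system:
  x*      = (0.2889, 0.7111, 1.5704)
  lambda* = (1.2481, 4.4407)
  f(x*)   = 14.0407

x* = (0.2889, 0.7111, 1.5704), lambda* = (1.2481, 4.4407)


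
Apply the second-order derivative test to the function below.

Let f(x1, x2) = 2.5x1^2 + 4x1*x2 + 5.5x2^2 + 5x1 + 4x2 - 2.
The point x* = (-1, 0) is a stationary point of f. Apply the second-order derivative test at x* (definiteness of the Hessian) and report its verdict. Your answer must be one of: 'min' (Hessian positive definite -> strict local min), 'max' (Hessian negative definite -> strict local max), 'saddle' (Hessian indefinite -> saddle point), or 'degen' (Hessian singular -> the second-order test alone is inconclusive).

Compute the Hessian H = grad^2 f:
  H = [[5, 4], [4, 11]]
Verify stationarity: grad f(x*) = H x* + g = (0, 0).
Eigenvalues of H: 3, 13.
Both eigenvalues > 0, so H is positive definite -> x* is a strict local min.

min


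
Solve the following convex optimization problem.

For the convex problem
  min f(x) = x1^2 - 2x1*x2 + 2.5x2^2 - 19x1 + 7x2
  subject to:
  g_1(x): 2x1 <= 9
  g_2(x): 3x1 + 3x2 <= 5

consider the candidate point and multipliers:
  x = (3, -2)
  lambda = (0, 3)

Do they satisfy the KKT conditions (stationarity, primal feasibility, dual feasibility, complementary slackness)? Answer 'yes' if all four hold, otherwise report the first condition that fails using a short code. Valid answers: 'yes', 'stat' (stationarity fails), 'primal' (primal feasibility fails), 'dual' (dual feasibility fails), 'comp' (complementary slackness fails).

Gradient of f: grad f(x) = Q x + c = (-9, -9)
Constraint values g_i(x) = a_i^T x - b_i:
  g_1((3, -2)) = -3
  g_2((3, -2)) = -2
Stationarity residual: grad f(x) + sum_i lambda_i a_i = (0, 0)
  -> stationarity OK
Primal feasibility (all g_i <= 0): OK
Dual feasibility (all lambda_i >= 0): OK
Complementary slackness (lambda_i * g_i(x) = 0 for all i): FAILS

Verdict: the first failing condition is complementary_slackness -> comp.

comp


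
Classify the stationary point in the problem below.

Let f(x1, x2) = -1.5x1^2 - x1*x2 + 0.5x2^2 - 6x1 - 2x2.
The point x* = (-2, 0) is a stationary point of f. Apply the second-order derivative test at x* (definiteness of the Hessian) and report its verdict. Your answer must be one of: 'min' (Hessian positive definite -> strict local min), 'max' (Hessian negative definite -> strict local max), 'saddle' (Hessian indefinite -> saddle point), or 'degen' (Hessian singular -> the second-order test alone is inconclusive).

Compute the Hessian H = grad^2 f:
  H = [[-3, -1], [-1, 1]]
Verify stationarity: grad f(x*) = H x* + g = (0, 0).
Eigenvalues of H: -3.2361, 1.2361.
Eigenvalues have mixed signs, so H is indefinite -> x* is a saddle point.

saddle


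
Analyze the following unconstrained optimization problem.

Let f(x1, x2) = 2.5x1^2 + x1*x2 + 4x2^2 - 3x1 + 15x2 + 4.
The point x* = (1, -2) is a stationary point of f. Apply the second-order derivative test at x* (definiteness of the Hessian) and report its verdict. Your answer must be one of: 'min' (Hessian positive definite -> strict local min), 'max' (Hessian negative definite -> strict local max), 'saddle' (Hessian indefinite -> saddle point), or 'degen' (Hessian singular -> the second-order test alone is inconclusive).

Compute the Hessian H = grad^2 f:
  H = [[5, 1], [1, 8]]
Verify stationarity: grad f(x*) = H x* + g = (0, 0).
Eigenvalues of H: 4.6972, 8.3028.
Both eigenvalues > 0, so H is positive definite -> x* is a strict local min.

min


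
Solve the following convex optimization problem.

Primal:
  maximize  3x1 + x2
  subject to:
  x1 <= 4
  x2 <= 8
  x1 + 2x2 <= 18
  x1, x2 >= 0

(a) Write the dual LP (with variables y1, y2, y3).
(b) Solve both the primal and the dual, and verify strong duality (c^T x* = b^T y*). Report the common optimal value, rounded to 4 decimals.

The standard primal-dual pair for 'max c^T x s.t. A x <= b, x >= 0' is:
  Dual:  min b^T y  s.t.  A^T y >= c,  y >= 0.

So the dual LP is:
  minimize  4y1 + 8y2 + 18y3
  subject to:
    y1 + y3 >= 3
    y2 + 2y3 >= 1
    y1, y2, y3 >= 0

Solving the primal: x* = (4, 7).
  primal value c^T x* = 19.
Solving the dual: y* = (2.5, 0, 0.5).
  dual value b^T y* = 19.
Strong duality: c^T x* = b^T y*. Confirmed.

19


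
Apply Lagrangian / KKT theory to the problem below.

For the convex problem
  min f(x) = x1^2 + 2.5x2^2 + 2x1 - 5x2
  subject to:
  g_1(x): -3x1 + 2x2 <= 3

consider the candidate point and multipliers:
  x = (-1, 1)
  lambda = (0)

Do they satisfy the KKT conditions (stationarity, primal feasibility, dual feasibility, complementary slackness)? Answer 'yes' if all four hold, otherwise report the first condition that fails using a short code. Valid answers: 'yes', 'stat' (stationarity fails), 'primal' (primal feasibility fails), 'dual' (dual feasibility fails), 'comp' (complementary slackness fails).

Gradient of f: grad f(x) = Q x + c = (0, 0)
Constraint values g_i(x) = a_i^T x - b_i:
  g_1((-1, 1)) = 2
Stationarity residual: grad f(x) + sum_i lambda_i a_i = (0, 0)
  -> stationarity OK
Primal feasibility (all g_i <= 0): FAILS
Dual feasibility (all lambda_i >= 0): OK
Complementary slackness (lambda_i * g_i(x) = 0 for all i): OK

Verdict: the first failing condition is primal_feasibility -> primal.

primal


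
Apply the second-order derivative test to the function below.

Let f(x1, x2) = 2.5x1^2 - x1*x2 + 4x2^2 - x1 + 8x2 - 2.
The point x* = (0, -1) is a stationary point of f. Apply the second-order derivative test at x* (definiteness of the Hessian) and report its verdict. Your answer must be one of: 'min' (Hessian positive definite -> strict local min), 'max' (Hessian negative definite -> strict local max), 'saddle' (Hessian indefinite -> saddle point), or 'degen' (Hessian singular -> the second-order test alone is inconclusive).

Compute the Hessian H = grad^2 f:
  H = [[5, -1], [-1, 8]]
Verify stationarity: grad f(x*) = H x* + g = (0, 0).
Eigenvalues of H: 4.6972, 8.3028.
Both eigenvalues > 0, so H is positive definite -> x* is a strict local min.

min


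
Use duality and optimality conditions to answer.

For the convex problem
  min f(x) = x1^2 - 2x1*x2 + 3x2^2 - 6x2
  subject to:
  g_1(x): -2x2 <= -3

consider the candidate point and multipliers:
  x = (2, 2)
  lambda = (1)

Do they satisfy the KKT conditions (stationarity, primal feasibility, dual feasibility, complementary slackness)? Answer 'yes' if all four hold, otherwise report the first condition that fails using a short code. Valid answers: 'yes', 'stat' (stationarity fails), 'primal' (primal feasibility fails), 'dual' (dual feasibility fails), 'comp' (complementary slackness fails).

Gradient of f: grad f(x) = Q x + c = (0, 2)
Constraint values g_i(x) = a_i^T x - b_i:
  g_1((2, 2)) = -1
Stationarity residual: grad f(x) + sum_i lambda_i a_i = (0, 0)
  -> stationarity OK
Primal feasibility (all g_i <= 0): OK
Dual feasibility (all lambda_i >= 0): OK
Complementary slackness (lambda_i * g_i(x) = 0 for all i): FAILS

Verdict: the first failing condition is complementary_slackness -> comp.

comp


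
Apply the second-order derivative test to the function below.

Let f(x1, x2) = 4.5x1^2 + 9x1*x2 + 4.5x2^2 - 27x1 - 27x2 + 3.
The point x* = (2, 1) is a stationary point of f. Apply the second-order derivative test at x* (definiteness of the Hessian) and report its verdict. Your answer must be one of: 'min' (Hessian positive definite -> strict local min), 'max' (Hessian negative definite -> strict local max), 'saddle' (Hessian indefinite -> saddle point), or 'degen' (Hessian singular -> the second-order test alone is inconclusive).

Compute the Hessian H = grad^2 f:
  H = [[9, 9], [9, 9]]
Verify stationarity: grad f(x*) = H x* + g = (0, 0).
Eigenvalues of H: 0, 18.
H has a zero eigenvalue (singular; positive semidefinite but not definite), so H is neither positive definite, negative definite, nor indefinite. The second-order test alone is inconclusive -> degen.
(Indeed, f is constant along the null direction of H through x*, so x* is not a strict local extremum.)

degen


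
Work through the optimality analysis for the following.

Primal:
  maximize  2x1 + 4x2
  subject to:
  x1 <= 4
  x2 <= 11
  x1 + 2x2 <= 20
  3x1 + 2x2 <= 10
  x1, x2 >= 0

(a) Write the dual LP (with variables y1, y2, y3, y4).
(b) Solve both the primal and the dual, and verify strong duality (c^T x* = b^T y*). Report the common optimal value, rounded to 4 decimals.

The standard primal-dual pair for 'max c^T x s.t. A x <= b, x >= 0' is:
  Dual:  min b^T y  s.t.  A^T y >= c,  y >= 0.

So the dual LP is:
  minimize  4y1 + 11y2 + 20y3 + 10y4
  subject to:
    y1 + y3 + 3y4 >= 2
    y2 + 2y3 + 2y4 >= 4
    y1, y2, y3, y4 >= 0

Solving the primal: x* = (0, 5).
  primal value c^T x* = 20.
Solving the dual: y* = (0, 0, 0, 2).
  dual value b^T y* = 20.
Strong duality: c^T x* = b^T y*. Confirmed.

20


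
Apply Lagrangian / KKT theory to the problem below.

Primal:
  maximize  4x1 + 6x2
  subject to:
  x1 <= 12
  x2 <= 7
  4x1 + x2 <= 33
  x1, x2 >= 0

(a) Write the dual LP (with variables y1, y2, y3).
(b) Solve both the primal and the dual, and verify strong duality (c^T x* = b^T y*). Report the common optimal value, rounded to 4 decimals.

The standard primal-dual pair for 'max c^T x s.t. A x <= b, x >= 0' is:
  Dual:  min b^T y  s.t.  A^T y >= c,  y >= 0.

So the dual LP is:
  minimize  12y1 + 7y2 + 33y3
  subject to:
    y1 + 4y3 >= 4
    y2 + y3 >= 6
    y1, y2, y3 >= 0

Solving the primal: x* = (6.5, 7).
  primal value c^T x* = 68.
Solving the dual: y* = (0, 5, 1).
  dual value b^T y* = 68.
Strong duality: c^T x* = b^T y*. Confirmed.

68


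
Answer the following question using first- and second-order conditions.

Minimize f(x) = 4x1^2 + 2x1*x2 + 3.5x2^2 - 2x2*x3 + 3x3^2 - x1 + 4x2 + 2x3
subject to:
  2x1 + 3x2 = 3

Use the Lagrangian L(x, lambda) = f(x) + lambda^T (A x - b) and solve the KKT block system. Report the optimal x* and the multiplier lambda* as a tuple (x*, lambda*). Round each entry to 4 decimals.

Form the Lagrangian:
  L(x, lambda) = (1/2) x^T Q x + c^T x + lambda^T (A x - b)
Stationarity (grad_x L = 0): Q x + c + A^T lambda = 0.
Primal feasibility: A x = b.

This gives the KKT block system:
  [ Q   A^T ] [ x     ]   [-c ]
  [ A    0  ] [ lambda ] = [ b ]

Solving the linear system:
  x*      = (0.7773, 0.4818, -0.1727)
  lambda* = (-3.0909)
  f(x*)   = 5.0386

x* = (0.7773, 0.4818, -0.1727), lambda* = (-3.0909)


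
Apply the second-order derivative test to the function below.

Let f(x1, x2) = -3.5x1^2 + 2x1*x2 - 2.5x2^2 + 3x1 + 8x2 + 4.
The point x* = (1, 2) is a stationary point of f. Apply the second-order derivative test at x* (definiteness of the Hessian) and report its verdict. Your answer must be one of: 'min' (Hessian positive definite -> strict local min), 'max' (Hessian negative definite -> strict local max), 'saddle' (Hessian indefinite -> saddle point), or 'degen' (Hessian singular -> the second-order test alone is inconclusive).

Compute the Hessian H = grad^2 f:
  H = [[-7, 2], [2, -5]]
Verify stationarity: grad f(x*) = H x* + g = (0, 0).
Eigenvalues of H: -8.2361, -3.7639.
Both eigenvalues < 0, so H is negative definite -> x* is a strict local max.

max


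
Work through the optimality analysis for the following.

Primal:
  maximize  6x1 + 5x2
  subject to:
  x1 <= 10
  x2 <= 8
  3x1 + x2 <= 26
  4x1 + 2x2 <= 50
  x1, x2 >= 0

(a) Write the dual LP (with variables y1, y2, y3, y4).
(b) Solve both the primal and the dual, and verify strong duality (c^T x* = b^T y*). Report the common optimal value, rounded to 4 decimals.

The standard primal-dual pair for 'max c^T x s.t. A x <= b, x >= 0' is:
  Dual:  min b^T y  s.t.  A^T y >= c,  y >= 0.

So the dual LP is:
  minimize  10y1 + 8y2 + 26y3 + 50y4
  subject to:
    y1 + 3y3 + 4y4 >= 6
    y2 + y3 + 2y4 >= 5
    y1, y2, y3, y4 >= 0

Solving the primal: x* = (6, 8).
  primal value c^T x* = 76.
Solving the dual: y* = (0, 3, 2, 0).
  dual value b^T y* = 76.
Strong duality: c^T x* = b^T y*. Confirmed.

76
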